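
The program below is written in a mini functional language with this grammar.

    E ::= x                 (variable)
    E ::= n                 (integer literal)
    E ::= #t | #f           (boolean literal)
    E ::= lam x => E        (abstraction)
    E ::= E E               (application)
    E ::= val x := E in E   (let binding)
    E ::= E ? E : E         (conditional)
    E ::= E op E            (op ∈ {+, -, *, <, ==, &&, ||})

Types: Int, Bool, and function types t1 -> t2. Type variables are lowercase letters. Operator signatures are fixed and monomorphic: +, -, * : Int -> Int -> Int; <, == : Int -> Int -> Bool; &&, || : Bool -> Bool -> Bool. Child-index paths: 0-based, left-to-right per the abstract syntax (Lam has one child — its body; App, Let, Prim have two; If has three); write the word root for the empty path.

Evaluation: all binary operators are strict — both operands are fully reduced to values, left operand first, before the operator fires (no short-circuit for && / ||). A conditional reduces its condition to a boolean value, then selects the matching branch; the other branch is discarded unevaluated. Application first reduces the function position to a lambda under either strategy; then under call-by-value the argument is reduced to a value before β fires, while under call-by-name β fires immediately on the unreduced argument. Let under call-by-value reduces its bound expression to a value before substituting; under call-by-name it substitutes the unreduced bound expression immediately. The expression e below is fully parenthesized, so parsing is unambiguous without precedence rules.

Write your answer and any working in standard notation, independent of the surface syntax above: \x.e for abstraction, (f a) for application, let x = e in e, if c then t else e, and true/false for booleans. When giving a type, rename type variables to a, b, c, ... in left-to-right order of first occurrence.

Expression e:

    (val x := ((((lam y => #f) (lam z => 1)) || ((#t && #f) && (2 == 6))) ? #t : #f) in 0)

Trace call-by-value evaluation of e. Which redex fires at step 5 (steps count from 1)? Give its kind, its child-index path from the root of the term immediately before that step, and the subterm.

Answer: delta at 0.0 : (false || false)

Derivation:
step 0: (let x = (if (((\y.false) (\z.1)) || ((true && false) && (2 == 6))) then true else false) in 0)
step 1: [beta@0.0.0] (let x = (if (false || ((true && false) && (2 == 6))) then true else false) in 0)
step 2: [delta@0.0.1.0] (let x = (if (false || (false && (2 == 6))) then true else false) in 0)
step 3: [delta@0.0.1.1] (let x = (if (false || (false && false)) then true else false) in 0)
step 4: [delta@0.0.1] (let x = (if (false || false) then true else false) in 0)
step 5: [delta@0.0] (let x = (if false then true else false) in 0)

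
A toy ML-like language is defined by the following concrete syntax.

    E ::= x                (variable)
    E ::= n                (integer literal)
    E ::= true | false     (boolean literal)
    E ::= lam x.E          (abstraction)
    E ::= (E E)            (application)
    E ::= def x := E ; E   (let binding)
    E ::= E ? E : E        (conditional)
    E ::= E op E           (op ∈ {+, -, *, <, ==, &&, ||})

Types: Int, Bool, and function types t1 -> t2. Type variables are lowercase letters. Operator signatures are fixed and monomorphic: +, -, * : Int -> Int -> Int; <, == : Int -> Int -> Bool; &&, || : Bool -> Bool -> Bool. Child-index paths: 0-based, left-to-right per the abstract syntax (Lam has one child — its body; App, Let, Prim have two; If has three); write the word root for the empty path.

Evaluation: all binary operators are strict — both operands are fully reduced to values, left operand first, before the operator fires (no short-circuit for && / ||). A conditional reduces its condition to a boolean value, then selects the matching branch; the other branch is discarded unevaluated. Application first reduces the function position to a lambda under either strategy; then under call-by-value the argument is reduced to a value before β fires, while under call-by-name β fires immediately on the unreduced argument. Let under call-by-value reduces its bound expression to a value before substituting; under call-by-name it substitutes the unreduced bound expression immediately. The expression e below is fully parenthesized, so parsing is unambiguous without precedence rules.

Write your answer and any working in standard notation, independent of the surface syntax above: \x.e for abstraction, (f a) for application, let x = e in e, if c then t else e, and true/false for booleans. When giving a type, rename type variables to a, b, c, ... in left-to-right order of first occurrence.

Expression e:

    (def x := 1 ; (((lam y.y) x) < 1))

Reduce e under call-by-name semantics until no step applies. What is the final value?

Answer: false

Trace:
step 0: (let x = 1 in (((\y.y) x) < 1))
step 1: [let@root] (((\y.y) 1) < 1)
step 2: [beta@0] (1 < 1)
step 3: [delta@root] false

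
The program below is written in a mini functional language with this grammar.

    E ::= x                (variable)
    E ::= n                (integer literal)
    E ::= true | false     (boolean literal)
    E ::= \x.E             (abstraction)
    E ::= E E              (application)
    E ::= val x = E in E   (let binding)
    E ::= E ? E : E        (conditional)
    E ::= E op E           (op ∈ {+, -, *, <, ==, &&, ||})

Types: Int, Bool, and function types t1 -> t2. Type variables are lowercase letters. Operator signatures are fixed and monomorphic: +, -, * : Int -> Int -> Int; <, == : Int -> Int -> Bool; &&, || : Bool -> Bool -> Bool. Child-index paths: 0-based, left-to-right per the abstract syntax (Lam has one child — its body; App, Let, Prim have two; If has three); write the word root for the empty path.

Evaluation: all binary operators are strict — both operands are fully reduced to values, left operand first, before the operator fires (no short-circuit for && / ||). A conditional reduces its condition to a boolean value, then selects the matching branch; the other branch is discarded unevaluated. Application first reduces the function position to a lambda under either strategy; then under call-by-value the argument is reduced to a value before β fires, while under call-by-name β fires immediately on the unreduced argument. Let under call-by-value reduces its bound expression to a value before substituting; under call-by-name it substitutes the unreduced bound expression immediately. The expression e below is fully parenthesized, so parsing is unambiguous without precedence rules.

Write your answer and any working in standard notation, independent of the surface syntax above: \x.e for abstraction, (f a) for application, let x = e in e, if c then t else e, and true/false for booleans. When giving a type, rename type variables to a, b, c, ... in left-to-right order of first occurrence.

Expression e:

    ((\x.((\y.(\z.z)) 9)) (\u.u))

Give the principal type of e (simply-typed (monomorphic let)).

Working:
z : c
\z._ : c -> c
\y._ : b -> c -> c
  unify b -> c -> c ~ Int -> d
  unify b ~ Int
  unify c -> c ~ d
_ _ : c -> c
\x._ : a -> c -> c
u : e
\u._ : e -> e
  unify a -> c -> c ~ (e -> e) -> f
  unify a ~ e -> e
  unify c -> c ~ f
_ _ : c -> c

Answer: a -> a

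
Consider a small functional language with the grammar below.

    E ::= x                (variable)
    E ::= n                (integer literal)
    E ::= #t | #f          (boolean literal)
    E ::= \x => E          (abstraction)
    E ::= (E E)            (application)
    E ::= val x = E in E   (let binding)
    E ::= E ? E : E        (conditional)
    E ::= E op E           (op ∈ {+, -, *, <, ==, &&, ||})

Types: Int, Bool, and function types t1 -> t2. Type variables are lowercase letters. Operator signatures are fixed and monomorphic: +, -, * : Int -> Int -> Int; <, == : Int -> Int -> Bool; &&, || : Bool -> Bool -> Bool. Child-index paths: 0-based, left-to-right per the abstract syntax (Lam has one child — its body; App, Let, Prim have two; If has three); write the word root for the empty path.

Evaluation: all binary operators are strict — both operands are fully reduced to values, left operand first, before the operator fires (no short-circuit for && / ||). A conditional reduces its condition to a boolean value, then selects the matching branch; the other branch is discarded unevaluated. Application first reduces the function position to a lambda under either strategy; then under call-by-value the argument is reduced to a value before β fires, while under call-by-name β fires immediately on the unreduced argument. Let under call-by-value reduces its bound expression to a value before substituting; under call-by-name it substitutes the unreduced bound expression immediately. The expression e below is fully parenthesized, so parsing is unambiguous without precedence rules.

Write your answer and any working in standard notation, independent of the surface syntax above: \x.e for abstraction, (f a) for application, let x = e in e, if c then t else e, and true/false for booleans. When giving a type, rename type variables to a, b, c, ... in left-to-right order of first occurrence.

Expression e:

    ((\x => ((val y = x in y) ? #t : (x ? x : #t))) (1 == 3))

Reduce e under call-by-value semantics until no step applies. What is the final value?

Working:
step 0: ((\x.(if (let y = x in y) then true else (if x then x else true))) (1 == 3))
step 1: [delta@1] ((\x.(if (let y = x in y) then true else (if x then x else true))) false)
step 2: [beta@root] (if (let y = false in y) then true else (if false then false else true))
step 3: [let@0] (if false then true else (if false then false else true))
step 4: [if@root] (if false then false else true)
step 5: [if@root] true

Answer: true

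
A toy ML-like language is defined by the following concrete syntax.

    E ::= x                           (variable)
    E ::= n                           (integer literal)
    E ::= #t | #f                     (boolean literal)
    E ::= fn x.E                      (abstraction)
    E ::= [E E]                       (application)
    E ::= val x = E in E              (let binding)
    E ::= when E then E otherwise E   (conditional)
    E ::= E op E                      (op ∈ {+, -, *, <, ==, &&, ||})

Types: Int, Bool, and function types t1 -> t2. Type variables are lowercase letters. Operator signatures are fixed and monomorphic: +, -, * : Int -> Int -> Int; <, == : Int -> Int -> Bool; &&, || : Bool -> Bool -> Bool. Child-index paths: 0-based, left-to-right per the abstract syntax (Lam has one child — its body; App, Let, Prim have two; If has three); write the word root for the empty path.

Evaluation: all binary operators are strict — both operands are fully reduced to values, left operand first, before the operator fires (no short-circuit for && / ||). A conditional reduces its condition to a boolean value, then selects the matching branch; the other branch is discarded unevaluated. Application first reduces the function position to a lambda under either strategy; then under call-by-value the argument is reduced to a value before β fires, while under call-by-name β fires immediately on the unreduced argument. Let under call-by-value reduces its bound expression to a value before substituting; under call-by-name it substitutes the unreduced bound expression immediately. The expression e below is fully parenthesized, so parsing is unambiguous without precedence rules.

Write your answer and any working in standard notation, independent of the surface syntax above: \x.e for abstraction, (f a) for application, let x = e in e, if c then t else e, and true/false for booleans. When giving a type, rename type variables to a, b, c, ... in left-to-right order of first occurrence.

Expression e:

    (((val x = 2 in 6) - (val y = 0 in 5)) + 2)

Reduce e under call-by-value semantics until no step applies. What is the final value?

Trace:
step 0: (((let x = 2 in 6) - (let y = 0 in 5)) + 2)
step 1: [let@0.0] ((6 - (let y = 0 in 5)) + 2)
step 2: [let@0.1] ((6 - 5) + 2)
step 3: [delta@0] (1 + 2)
step 4: [delta@root] 3

Answer: 3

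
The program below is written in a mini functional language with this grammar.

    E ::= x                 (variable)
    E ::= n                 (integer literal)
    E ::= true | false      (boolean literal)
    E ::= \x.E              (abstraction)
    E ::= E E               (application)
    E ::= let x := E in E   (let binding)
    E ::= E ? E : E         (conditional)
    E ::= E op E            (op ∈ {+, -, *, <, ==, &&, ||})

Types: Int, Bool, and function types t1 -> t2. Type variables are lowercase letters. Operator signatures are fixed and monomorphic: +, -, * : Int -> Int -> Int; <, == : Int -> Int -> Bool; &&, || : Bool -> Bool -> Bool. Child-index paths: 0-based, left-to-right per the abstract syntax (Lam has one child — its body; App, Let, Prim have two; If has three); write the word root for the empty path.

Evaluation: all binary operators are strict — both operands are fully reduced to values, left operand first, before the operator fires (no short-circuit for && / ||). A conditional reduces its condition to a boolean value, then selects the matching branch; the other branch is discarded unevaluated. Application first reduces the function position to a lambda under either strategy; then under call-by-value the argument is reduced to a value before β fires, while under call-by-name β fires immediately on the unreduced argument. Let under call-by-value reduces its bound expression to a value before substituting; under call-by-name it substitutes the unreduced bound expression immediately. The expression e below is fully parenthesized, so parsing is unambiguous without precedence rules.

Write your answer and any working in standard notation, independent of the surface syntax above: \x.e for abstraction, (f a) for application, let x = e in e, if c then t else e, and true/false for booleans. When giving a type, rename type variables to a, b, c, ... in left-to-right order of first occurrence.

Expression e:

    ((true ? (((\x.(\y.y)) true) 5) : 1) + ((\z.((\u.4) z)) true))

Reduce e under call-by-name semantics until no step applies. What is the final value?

Answer: 9

Derivation:
step 0: ((if true then (((\x.(\y.y)) true) 5) else 1) + ((\z.((\u.4) z)) true))
step 1: [if@0] ((((\x.(\y.y)) true) 5) + ((\z.((\u.4) z)) true))
step 2: [beta@0.0] (((\y.y) 5) + ((\z.((\u.4) z)) true))
step 3: [beta@0] (5 + ((\z.((\u.4) z)) true))
step 4: [beta@1] (5 + ((\u.4) true))
step 5: [beta@1] (5 + 4)
step 6: [delta@root] 9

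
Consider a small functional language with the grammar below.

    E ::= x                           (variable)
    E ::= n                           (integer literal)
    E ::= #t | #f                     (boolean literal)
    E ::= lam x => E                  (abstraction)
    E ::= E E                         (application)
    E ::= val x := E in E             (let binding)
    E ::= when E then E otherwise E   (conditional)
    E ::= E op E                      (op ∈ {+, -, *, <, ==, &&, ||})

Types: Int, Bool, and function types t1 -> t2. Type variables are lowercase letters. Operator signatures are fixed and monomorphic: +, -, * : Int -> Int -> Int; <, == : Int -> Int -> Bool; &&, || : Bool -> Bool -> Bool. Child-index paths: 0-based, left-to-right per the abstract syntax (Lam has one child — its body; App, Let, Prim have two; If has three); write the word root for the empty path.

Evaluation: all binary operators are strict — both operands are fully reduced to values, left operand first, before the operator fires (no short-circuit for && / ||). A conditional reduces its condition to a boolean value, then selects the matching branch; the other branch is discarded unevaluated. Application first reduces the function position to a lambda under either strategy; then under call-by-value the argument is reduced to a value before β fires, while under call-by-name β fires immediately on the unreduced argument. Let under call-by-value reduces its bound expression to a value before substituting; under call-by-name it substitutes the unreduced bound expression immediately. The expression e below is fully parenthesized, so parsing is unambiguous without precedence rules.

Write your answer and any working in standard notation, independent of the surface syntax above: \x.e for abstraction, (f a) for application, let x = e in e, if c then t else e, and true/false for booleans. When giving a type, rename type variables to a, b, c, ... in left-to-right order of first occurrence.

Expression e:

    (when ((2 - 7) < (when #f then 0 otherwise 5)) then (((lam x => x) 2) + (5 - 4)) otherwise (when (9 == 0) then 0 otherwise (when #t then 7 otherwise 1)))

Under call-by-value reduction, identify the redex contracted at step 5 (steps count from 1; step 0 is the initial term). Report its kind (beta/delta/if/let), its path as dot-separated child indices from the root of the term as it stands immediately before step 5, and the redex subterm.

Answer: beta at 0 : ((\x.x) 2)

Trace:
step 0: (if ((2 - 7) < (if false then 0 else 5)) then (((\x.x) 2) + (5 - 4)) else (if (9 == 0) then 0 else (if true then 7 else 1)))
step 1: [delta@0.0] (if (-5 < (if false then 0 else 5)) then (((\x.x) 2) + (5 - 4)) else (if (9 == 0) then 0 else (if true then 7 else 1)))
step 2: [if@0.1] (if (-5 < 5) then (((\x.x) 2) + (5 - 4)) else (if (9 == 0) then 0 else (if true then 7 else 1)))
step 3: [delta@0] (if true then (((\x.x) 2) + (5 - 4)) else (if (9 == 0) then 0 else (if true then 7 else 1)))
step 4: [if@root] (((\x.x) 2) + (5 - 4))
step 5: [beta@0] (2 + (5 - 4))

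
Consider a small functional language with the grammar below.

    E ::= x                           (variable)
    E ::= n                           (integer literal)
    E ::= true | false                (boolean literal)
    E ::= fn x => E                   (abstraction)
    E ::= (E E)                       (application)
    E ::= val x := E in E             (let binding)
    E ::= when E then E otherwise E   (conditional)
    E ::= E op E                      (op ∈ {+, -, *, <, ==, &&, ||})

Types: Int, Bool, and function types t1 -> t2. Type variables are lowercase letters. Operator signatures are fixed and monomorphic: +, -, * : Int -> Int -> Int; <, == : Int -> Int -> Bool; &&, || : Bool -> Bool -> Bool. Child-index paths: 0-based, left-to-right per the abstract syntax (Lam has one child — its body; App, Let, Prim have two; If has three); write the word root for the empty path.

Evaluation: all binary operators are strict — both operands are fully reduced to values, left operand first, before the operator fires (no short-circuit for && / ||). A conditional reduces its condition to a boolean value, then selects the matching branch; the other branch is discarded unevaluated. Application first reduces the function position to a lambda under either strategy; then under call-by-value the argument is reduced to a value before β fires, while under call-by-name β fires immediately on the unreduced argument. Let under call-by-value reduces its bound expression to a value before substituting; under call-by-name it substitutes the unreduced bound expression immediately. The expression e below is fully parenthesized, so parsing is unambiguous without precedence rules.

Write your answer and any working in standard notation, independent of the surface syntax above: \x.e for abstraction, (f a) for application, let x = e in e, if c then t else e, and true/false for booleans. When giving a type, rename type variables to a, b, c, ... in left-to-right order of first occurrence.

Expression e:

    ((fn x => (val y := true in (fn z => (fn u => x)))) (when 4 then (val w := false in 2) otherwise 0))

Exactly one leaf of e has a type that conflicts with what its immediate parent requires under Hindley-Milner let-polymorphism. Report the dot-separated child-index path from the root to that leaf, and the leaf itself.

Working:
let y : Bool
x : a
\u._ : c -> a
\z._ : b -> c -> a
\x._ : a -> b -> c -> a
  unify Int ~ Bool
  FAIL: mismatch Int ~ Bool

Answer: 1.0 : 4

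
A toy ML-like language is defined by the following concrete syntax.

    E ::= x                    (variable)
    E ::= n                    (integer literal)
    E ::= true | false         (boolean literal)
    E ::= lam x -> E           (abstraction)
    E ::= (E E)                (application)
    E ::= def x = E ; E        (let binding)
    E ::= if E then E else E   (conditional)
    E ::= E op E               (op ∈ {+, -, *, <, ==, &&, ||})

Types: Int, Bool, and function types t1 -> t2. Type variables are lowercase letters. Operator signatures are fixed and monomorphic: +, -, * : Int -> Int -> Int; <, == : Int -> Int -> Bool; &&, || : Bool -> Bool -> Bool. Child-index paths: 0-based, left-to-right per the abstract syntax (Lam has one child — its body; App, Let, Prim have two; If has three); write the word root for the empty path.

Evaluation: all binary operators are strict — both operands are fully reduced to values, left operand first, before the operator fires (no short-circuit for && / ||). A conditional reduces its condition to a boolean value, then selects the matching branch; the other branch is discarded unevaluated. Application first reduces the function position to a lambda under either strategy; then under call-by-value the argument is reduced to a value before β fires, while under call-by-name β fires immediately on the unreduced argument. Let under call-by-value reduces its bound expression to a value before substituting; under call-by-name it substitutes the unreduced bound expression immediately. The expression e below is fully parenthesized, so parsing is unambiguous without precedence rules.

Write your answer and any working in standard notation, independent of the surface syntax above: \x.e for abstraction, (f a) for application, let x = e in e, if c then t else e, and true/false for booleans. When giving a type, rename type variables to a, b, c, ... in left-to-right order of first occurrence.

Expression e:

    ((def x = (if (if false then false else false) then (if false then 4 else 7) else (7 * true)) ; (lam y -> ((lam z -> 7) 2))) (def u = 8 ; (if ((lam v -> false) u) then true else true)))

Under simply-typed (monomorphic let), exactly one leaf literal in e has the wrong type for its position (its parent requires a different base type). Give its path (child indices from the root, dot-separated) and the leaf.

Working:
  unify Bool ~ Bool
  unify Bool ~ Bool
  unify Bool ~ Bool
  unify Bool ~ Bool
  unify Int ~ Int
  unify Int ~ Int
  unify Bool ~ Int
  FAIL: mismatch Bool ~ Int

Answer: 0.0.2.1 : true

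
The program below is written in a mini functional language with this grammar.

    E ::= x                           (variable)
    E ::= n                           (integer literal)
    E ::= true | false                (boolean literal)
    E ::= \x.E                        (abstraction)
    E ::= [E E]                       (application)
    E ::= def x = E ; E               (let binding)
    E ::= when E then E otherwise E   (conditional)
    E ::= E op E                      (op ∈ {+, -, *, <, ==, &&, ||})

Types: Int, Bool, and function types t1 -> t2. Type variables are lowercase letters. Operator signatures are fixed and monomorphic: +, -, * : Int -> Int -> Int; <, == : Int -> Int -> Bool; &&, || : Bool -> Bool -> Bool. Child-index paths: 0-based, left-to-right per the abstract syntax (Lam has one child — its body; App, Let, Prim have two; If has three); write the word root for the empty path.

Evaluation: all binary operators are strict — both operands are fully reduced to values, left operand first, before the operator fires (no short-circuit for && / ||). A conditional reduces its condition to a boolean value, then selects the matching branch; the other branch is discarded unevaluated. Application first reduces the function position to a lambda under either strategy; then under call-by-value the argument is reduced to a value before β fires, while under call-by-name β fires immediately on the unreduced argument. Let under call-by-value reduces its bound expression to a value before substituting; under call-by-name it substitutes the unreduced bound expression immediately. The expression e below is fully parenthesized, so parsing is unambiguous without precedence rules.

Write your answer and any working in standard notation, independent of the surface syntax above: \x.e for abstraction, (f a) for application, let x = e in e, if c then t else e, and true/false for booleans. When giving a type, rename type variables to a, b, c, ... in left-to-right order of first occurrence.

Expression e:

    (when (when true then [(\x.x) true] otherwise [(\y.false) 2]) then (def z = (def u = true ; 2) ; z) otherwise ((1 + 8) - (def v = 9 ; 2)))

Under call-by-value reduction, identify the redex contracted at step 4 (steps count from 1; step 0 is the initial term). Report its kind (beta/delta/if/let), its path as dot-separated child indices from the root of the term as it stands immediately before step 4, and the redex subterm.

Derivation:
step 0: (if (if true then ((\x.x) true) else ((\y.false) 2)) then (let z = (let u = true in 2) in z) else ((1 + 8) - (let v = 9 in 2)))
step 1: [if@0] (if ((\x.x) true) then (let z = (let u = true in 2) in z) else ((1 + 8) - (let v = 9 in 2)))
step 2: [beta@0] (if true then (let z = (let u = true in 2) in z) else ((1 + 8) - (let v = 9 in 2)))
step 3: [if@root] (let z = (let u = true in 2) in z)
step 4: [let@0] (let z = 2 in z)

Answer: let at 0 : (let u = true in 2)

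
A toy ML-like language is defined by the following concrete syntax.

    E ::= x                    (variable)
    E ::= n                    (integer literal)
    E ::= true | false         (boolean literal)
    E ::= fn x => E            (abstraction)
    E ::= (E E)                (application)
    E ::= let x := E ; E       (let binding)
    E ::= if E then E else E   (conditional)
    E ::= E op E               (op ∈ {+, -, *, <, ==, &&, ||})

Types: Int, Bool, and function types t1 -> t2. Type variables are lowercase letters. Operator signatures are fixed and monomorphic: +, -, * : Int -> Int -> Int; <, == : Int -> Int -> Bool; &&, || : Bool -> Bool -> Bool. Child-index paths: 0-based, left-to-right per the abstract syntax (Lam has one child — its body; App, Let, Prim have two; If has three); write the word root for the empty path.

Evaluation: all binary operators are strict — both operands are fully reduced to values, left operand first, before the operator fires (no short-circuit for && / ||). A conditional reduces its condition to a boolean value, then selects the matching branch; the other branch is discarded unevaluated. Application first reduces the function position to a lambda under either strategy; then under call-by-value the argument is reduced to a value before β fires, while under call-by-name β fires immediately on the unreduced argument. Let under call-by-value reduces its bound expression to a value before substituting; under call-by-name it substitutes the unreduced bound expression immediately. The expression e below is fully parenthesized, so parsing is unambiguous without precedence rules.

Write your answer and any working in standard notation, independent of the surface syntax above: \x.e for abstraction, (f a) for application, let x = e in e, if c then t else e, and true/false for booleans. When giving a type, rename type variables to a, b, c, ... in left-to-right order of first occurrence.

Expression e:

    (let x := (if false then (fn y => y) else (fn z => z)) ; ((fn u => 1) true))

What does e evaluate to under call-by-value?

Answer: 1

Working:
step 0: (let x = (if false then (\y.y) else (\z.z)) in ((\u.1) true))
step 1: [if@0] (let x = (\z.z) in ((\u.1) true))
step 2: [let@root] ((\u.1) true)
step 3: [beta@root] 1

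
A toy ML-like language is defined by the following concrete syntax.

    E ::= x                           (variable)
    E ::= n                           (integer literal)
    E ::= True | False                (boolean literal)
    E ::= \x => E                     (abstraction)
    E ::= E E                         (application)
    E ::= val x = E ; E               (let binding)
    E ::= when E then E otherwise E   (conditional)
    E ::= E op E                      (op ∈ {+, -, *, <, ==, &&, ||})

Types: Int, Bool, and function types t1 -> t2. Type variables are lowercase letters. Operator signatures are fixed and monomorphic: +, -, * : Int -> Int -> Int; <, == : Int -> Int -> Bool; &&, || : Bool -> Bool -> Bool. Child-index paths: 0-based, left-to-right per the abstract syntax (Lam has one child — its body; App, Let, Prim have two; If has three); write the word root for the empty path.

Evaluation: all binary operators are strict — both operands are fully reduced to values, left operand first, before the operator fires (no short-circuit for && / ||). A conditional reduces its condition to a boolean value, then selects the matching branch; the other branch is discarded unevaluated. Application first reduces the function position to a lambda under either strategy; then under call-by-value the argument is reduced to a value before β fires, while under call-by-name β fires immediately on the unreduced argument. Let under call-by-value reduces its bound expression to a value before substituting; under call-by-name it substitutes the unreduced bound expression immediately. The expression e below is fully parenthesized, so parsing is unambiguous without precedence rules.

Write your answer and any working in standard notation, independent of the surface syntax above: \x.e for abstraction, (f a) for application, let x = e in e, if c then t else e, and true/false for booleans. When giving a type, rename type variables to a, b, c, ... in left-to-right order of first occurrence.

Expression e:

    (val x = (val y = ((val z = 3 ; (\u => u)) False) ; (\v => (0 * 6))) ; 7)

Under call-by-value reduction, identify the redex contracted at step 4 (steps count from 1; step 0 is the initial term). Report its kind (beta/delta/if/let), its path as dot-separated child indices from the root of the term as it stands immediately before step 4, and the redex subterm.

Working:
step 0: (let x = (let y = ((let z = 3 in (\u.u)) false) in (\v.(0 * 6))) in 7)
step 1: [let@0.0.0] (let x = (let y = ((\u.u) false) in (\v.(0 * 6))) in 7)
step 2: [beta@0.0] (let x = (let y = false in (\v.(0 * 6))) in 7)
step 3: [let@0] (let x = (\v.(0 * 6)) in 7)
step 4: [let@root] 7

Answer: let at root : (let x = (\v.(0 * 6)) in 7)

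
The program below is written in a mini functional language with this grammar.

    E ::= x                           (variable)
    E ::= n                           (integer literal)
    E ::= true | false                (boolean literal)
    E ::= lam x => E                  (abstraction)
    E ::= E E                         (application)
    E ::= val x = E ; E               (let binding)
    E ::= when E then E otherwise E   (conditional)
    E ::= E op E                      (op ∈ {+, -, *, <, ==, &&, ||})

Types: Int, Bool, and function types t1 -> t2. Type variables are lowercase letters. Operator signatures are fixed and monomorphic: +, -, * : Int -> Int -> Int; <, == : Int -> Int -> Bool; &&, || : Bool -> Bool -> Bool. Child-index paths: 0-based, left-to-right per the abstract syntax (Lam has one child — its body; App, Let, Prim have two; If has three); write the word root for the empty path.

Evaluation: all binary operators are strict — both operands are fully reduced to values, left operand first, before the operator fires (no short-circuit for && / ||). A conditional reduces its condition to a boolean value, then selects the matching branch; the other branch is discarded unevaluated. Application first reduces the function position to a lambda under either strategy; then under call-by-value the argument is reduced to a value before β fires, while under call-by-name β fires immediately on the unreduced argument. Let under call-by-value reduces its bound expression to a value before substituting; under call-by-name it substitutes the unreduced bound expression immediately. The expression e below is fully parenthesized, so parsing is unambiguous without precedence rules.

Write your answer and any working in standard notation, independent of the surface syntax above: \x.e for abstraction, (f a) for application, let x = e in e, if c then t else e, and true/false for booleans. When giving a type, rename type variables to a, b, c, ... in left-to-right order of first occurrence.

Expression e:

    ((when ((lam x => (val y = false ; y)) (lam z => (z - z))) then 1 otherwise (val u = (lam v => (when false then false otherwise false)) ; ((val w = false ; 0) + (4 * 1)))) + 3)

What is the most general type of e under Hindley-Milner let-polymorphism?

Working:
let y : Bool
y : Bool
\x._ : a -> Bool
z : b
  unify b ~ Int
z : Int
  unify Int ~ Int
\z._ : Int -> Int
  unify a -> Bool ~ (Int -> Int) -> c
  unify a ~ Int -> Int
  unify Bool ~ c
_ _ : Bool
  unify Bool ~ Bool
  unify Bool ~ Bool
  unify Bool ~ Bool
\v._ : d -> Bool
let u : forall. d -> Bool
let w : Bool
  unify Int ~ Int
  unify Int ~ Int
  unify Int ~ Int
  unify Int ~ Int
  unify Int ~ Int
  unify Int ~ Int
  unify Int ~ Int

Answer: Int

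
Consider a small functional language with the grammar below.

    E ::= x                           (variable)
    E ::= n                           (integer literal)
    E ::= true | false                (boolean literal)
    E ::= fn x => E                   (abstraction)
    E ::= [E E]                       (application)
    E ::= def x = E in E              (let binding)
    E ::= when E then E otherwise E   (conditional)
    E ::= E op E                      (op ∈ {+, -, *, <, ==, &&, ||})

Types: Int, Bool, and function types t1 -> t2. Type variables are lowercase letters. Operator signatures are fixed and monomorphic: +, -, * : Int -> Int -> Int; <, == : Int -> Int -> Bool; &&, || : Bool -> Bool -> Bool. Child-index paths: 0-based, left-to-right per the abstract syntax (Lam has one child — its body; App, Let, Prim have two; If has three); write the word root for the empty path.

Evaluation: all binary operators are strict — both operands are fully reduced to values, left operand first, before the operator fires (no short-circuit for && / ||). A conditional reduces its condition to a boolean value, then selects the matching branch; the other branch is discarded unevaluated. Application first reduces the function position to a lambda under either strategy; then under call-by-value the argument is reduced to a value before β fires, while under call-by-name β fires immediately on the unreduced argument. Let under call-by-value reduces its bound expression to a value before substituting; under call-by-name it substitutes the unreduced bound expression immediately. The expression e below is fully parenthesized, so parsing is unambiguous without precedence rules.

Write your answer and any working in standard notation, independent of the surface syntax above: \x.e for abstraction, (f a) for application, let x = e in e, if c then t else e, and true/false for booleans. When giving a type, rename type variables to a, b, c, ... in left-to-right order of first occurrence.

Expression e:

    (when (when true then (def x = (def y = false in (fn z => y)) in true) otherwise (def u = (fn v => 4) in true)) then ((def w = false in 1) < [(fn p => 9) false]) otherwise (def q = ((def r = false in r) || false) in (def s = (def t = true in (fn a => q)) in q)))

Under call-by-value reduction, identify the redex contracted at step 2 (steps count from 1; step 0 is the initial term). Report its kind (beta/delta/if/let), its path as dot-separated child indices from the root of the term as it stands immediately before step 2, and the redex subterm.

Working:
step 0: (if (if true then (let x = (let y = false in (\z.y)) in true) else (let u = (\v.4) in true)) then ((let w = false in 1) < ((\p.9) false)) else (let q = ((let r = false in r) || false) in (let s = (let t = true in (\a.q)) in q)))
step 1: [if@0] (if (let x = (let y = false in (\z.y)) in true) then ((let w = false in 1) < ((\p.9) false)) else (let q = ((let r = false in r) || false) in (let s = (let t = true in (\a.q)) in q)))
step 2: [let@0.0] (if (let x = (\z.false) in true) then ((let w = false in 1) < ((\p.9) false)) else (let q = ((let r = false in r) || false) in (let s = (let t = true in (\a.q)) in q)))

Answer: let at 0.0 : (let y = false in (\z.y))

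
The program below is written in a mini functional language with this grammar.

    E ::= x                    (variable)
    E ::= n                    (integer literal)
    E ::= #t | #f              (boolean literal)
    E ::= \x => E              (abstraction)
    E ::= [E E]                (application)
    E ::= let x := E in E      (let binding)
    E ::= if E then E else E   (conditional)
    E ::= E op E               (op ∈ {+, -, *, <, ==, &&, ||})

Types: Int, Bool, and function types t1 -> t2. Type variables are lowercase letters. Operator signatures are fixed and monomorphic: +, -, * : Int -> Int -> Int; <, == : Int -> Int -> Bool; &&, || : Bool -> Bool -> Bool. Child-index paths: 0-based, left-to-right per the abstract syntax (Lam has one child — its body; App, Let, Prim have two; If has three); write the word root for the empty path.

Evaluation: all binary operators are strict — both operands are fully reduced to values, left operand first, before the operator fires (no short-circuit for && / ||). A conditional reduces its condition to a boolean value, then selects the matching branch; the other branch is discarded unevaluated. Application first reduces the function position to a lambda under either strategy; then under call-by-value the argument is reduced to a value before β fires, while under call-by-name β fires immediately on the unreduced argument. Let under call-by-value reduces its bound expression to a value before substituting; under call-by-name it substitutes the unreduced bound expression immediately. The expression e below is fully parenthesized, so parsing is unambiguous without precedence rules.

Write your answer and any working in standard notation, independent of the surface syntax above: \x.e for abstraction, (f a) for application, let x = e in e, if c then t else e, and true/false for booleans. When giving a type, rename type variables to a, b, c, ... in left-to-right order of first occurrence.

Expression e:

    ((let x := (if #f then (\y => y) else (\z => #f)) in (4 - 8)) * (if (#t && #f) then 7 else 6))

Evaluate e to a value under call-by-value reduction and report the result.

Trace:
step 0: ((let x = (if false then (\y.y) else (\z.false)) in (4 - 8)) * (if (true && false) then 7 else 6))
step 1: [if@0.0] ((let x = (\z.false) in (4 - 8)) * (if (true && false) then 7 else 6))
step 2: [let@0] ((4 - 8) * (if (true && false) then 7 else 6))
step 3: [delta@0] (-4 * (if (true && false) then 7 else 6))
step 4: [delta@1.0] (-4 * (if false then 7 else 6))
step 5: [if@1] (-4 * 6)
step 6: [delta@root] -24

Answer: -24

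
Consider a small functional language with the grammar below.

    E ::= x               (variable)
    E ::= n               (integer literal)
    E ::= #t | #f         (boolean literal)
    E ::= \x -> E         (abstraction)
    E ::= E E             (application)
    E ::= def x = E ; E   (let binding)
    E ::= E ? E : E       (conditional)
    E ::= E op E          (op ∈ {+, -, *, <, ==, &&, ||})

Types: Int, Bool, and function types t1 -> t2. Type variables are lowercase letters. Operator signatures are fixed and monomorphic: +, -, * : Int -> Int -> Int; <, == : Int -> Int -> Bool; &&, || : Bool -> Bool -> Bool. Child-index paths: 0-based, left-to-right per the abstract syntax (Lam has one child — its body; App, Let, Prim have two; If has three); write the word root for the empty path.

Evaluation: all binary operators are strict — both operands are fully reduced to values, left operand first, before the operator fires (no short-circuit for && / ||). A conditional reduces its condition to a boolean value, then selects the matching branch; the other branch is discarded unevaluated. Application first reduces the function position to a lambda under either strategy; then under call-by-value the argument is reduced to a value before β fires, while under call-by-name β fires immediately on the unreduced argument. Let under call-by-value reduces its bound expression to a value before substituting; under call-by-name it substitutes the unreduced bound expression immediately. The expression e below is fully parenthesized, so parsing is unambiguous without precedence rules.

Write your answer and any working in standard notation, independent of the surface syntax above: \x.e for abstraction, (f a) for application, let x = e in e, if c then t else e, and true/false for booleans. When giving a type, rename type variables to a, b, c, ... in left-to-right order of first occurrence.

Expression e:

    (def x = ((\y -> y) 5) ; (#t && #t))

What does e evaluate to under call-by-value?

Answer: true

Derivation:
step 0: (let x = ((\y.y) 5) in (true && true))
step 1: [beta@0] (let x = 5 in (true && true))
step 2: [let@root] (true && true)
step 3: [delta@root] true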